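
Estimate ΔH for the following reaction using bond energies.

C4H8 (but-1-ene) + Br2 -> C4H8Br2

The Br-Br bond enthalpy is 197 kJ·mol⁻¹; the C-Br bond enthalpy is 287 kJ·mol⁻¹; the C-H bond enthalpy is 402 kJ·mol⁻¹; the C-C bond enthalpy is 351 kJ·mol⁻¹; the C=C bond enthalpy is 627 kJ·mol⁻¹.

Bonds broken (reactants):
  Br-Br: 1 × 197 = 197
  C-C: 2 × 351 = 702
  C-H: 8 × 402 = 3216
  C=C: 1 × 627 = 627
  Σ(broken) = 4742 kJ
Bonds formed (products):
  C-Br: 2 × 287 = 574
  C-C: 3 × 351 = 1053
  C-H: 8 × 402 = 3216
  Σ(formed) = 4843 kJ
ΔH = Σ(broken) − Σ(formed) = 4742 − 4843 = −101 kJ

ΔH ≈ −101 kJ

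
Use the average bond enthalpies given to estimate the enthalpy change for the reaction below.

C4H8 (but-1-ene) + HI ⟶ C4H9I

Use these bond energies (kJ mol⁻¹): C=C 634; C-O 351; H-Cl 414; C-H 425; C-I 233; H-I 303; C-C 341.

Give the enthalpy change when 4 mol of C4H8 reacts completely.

Bonds broken (reactants):
  C-C: 2 × 341 = 682
  C-H: 8 × 425 = 3400
  C=C: 1 × 634 = 634
  H-I: 1 × 303 = 303
  Σ(broken) = 5019 kJ
Bonds formed (products):
  C-C: 3 × 341 = 1023
  C-H: 9 × 425 = 3825
  C-I: 1 × 233 = 233
  Σ(formed) = 5081 kJ
ΔH = Σ(broken) − Σ(formed) = 5019 − 5081 = −62 kJ
For 4× the reaction as written: 4 × (−62) = −248 kJ

ΔH = −248 kJ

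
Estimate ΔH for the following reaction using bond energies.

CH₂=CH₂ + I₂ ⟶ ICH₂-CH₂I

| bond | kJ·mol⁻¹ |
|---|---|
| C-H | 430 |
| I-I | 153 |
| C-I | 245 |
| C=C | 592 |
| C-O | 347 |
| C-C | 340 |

Bonds broken (reactants):
  C-H: 4 × 430 = 1720
  C=C: 1 × 592 = 592
  I-I: 1 × 153 = 153
  Σ(broken) = 2465 kJ
Bonds formed (products):
  C-C: 1 × 340 = 340
  C-H: 4 × 430 = 1720
  C-I: 2 × 245 = 490
  Σ(formed) = 2550 kJ
ΔH = Σ(broken) − Σ(formed) = 2465 − 2550 = −85 kJ

ΔH ≈ −85 kJ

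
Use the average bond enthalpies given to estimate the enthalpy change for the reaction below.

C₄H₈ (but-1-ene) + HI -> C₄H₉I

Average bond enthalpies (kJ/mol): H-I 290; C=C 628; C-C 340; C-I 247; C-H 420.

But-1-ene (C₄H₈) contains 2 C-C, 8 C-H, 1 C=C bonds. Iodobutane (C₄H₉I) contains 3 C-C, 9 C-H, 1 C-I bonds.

ΔH ≈ −89 kJ

Bonds broken (reactants):
  C-C: 2 × 340 = 680
  C-H: 8 × 420 = 3360
  C=C: 1 × 628 = 628
  H-I: 1 × 290 = 290
  Σ(broken) = 4958 kJ
Bonds formed (products):
  C-C: 3 × 340 = 1020
  C-H: 9 × 420 = 3780
  C-I: 1 × 247 = 247
  Σ(formed) = 5047 kJ
ΔH = Σ(broken) − Σ(formed) = 4958 − 5047 = −89 kJ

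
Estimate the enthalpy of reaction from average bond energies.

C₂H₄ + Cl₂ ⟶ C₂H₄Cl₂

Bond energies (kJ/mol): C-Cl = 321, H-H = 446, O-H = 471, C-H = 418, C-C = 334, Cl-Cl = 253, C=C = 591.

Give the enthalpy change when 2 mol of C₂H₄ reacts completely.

ΔH = −264 kJ

Bonds broken (reactants):
  C-H: 4 × 418 = 1672
  C=C: 1 × 591 = 591
  Cl-Cl: 1 × 253 = 253
  Σ(broken) = 2516 kJ
Bonds formed (products):
  C-C: 1 × 334 = 334
  C-Cl: 2 × 321 = 642
  C-H: 4 × 418 = 1672
  Σ(formed) = 2648 kJ
ΔH = Σ(broken) − Σ(formed) = 2516 − 2648 = −132 kJ
For 2× the reaction as written: 2 × (−132) = −264 kJ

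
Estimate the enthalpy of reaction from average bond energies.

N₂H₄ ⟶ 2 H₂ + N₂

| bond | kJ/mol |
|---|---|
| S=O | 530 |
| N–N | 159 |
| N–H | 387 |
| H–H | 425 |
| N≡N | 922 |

Bonds broken (reactants):
  N–H: 4 × 387 = 1548
  N–N: 1 × 159 = 159
  Σ(broken) = 1707 kJ
Bonds formed (products):
  H–H: 2 × 425 = 850
  N≡N: 1 × 922 = 922
  Σ(formed) = 1772 kJ
ΔH = Σ(broken) − Σ(formed) = 1707 − 1772 = −65 kJ

ΔH ≈ −65 kJ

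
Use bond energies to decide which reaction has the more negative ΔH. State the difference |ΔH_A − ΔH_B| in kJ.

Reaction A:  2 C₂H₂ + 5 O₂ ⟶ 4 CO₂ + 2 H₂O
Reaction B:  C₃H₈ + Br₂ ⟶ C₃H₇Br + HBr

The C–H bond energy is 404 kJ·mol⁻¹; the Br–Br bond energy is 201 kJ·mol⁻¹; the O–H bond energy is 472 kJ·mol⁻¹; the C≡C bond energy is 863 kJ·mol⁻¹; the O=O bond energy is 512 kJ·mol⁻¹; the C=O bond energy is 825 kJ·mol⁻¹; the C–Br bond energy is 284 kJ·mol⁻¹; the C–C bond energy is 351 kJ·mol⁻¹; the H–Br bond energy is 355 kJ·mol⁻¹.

Reaction A:
  Bonds broken (reactants):
    C≡C: 2 × 863 = 1726
    C–H: 4 × 404 = 1616
    O=O: 5 × 512 = 2560
    Σ(broken) = 5902 kJ
  Bonds formed (products):
    C=O: 8 × 825 = 6600
    O–H: 4 × 472 = 1888
    Σ(formed) = 8488 kJ
  ΔH_A = 5902 − 8488 = −2586 kJ
Reaction B:
  Bonds broken (reactants):
    Br–Br: 1 × 201 = 201
    C–C: 2 × 351 = 702
    C–H: 8 × 404 = 3232
    Σ(broken) = 4135 kJ
  Bonds formed (products):
    C–Br: 1 × 284 = 284
    C–C: 2 × 351 = 702
    C–H: 7 × 404 = 2828
    H–Br: 1 × 355 = 355
    Σ(formed) = 4169 kJ
  ΔH_B = 4135 − 4169 = −34 kJ
ΔH_A − ΔH_B = −2552 kJ, so reaction A has the more negative ΔH; |ΔH_A − ΔH_B| = 2552 kJ.

Reaction A, by 2552 kJ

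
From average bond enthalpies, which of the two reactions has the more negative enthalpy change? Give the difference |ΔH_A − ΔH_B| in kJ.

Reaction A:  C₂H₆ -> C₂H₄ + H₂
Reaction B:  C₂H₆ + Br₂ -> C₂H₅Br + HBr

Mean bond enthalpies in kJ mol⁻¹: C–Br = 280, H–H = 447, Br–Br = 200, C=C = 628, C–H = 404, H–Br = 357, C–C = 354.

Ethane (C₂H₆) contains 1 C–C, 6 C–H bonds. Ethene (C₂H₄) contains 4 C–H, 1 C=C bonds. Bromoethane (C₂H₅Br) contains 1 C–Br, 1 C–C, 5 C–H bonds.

Reaction A:
  Bonds broken (reactants):
    C–C: 1 × 354 = 354
    C–H: 6 × 404 = 2424
    Σ(broken) = 2778 kJ
  Bonds formed (products):
    C–H: 4 × 404 = 1616
    C=C: 1 × 628 = 628
    H–H: 1 × 447 = 447
    Σ(formed) = 2691 kJ
  ΔH_A = 2778 − 2691 = +87 kJ
Reaction B:
  Bonds broken (reactants):
    Br–Br: 1 × 200 = 200
    C–C: 1 × 354 = 354
    C–H: 6 × 404 = 2424
    Σ(broken) = 2978 kJ
  Bonds formed (products):
    C–Br: 1 × 280 = 280
    C–C: 1 × 354 = 354
    C–H: 5 × 404 = 2020
    H–Br: 1 × 357 = 357
    Σ(formed) = 3011 kJ
  ΔH_B = 2978 − 3011 = −33 kJ
ΔH_A − ΔH_B = +120 kJ, so reaction B has the more negative ΔH; |ΔH_A − ΔH_B| = 120 kJ.

Reaction B, by 120 kJ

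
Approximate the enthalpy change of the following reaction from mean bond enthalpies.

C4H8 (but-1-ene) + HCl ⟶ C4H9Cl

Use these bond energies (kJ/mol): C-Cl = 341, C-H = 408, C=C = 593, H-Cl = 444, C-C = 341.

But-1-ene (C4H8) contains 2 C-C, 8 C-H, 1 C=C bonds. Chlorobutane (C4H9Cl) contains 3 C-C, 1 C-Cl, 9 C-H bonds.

ΔH ≈ −53 kJ

Bonds broken (reactants):
  C-C: 2 × 341 = 682
  C-H: 8 × 408 = 3264
  C=C: 1 × 593 = 593
  H-Cl: 1 × 444 = 444
  Σ(broken) = 4983 kJ
Bonds formed (products):
  C-C: 3 × 341 = 1023
  C-Cl: 1 × 341 = 341
  C-H: 9 × 408 = 3672
  Σ(formed) = 5036 kJ
ΔH = Σ(broken) − Σ(formed) = 4983 − 5036 = −53 kJ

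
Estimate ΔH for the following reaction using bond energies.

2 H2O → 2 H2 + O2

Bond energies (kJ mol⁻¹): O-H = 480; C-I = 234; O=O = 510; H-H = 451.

ΔH ≈ +508 kJ

Bonds broken (reactants):
  O-H: 4 × 480 = 1920
  Σ(broken) = 1920 kJ
Bonds formed (products):
  H-H: 2 × 451 = 902
  O=O: 1 × 510 = 510
  Σ(formed) = 1412 kJ
ΔH = Σ(broken) − Σ(formed) = 1920 − 1412 = +508 kJ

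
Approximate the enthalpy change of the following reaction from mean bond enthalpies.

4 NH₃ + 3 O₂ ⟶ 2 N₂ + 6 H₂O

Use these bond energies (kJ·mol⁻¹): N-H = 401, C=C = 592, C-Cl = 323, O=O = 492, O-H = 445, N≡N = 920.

Bonds broken (reactants):
  N-H: 12 × 401 = 4812
  O=O: 3 × 492 = 1476
  Σ(broken) = 6288 kJ
Bonds formed (products):
  N≡N: 2 × 920 = 1840
  O-H: 12 × 445 = 5340
  Σ(formed) = 7180 kJ
ΔH = Σ(broken) − Σ(formed) = 6288 − 7180 = −892 kJ

ΔH ≈ −892 kJ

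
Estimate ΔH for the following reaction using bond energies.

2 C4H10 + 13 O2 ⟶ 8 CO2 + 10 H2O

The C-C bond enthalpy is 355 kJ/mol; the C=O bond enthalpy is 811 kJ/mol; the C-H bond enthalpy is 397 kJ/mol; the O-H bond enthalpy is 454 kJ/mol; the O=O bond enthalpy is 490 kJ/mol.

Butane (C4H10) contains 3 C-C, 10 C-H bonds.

ΔH ≈ −5616 kJ

Bonds broken (reactants):
  C-C: 6 × 355 = 2130
  C-H: 20 × 397 = 7940
  O=O: 13 × 490 = 6370
  Σ(broken) = 16440 kJ
Bonds formed (products):
  C=O: 16 × 811 = 12976
  O-H: 20 × 454 = 9080
  Σ(formed) = 22056 kJ
ΔH = Σ(broken) − Σ(formed) = 16440 − 22056 = −5616 kJ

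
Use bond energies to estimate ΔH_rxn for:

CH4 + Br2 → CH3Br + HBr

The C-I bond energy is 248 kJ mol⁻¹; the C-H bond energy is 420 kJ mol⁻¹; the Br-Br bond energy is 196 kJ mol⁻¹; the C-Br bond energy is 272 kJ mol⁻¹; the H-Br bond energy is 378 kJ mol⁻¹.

ΔH ≈ −34 kJ

Bonds broken (reactants):
  Br-Br: 1 × 196 = 196
  C-H: 4 × 420 = 1680
  Σ(broken) = 1876 kJ
Bonds formed (products):
  C-Br: 1 × 272 = 272
  C-H: 3 × 420 = 1260
  H-Br: 1 × 378 = 378
  Σ(formed) = 1910 kJ
ΔH = Σ(broken) − Σ(formed) = 1876 − 1910 = −34 kJ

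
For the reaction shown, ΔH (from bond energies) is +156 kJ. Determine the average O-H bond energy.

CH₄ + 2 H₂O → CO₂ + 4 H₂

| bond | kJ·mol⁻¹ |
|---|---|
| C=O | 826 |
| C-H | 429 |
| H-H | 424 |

Let D be the O-H bond energy.
Σ(broken) = 4×429 + 4×D = 1716 + 4D
Σ(formed) = 2×826 + 4×424 = 3348
ΔH = Σ(broken) − Σ(formed) = (1716 + 4D) − (3348) = −1632 + 4D
Setting this equal to +156 kJ gives 4D = 1788, so D = 447 kJ/mol.

D(O-H) ≈ 447 kJ/mol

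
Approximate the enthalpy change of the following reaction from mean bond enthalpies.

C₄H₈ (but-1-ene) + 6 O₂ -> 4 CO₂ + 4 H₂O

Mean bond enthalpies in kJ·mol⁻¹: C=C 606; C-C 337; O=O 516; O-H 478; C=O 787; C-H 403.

Bonds broken (reactants):
  C-C: 2 × 337 = 674
  C-H: 8 × 403 = 3224
  C=C: 1 × 606 = 606
  O=O: 6 × 516 = 3096
  Σ(broken) = 7600 kJ
Bonds formed (products):
  C=O: 8 × 787 = 6296
  O-H: 8 × 478 = 3824
  Σ(formed) = 10120 kJ
ΔH = Σ(broken) − Σ(formed) = 7600 − 10120 = −2520 kJ

ΔH ≈ −2520 kJ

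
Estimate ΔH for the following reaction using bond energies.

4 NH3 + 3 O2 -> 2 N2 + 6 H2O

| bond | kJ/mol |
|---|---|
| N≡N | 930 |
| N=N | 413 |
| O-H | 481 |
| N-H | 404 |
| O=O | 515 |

Bonds broken (reactants):
  N-H: 12 × 404 = 4848
  O=O: 3 × 515 = 1545
  Σ(broken) = 6393 kJ
Bonds formed (products):
  N≡N: 2 × 930 = 1860
  O-H: 12 × 481 = 5772
  Σ(formed) = 7632 kJ
ΔH = Σ(broken) − Σ(formed) = 6393 − 7632 = −1239 kJ

ΔH ≈ −1239 kJ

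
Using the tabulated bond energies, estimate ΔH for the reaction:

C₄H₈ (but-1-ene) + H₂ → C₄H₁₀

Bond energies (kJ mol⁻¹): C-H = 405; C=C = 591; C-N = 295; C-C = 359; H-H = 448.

ΔH ≈ −130 kJ

Bonds broken (reactants):
  C-C: 2 × 359 = 718
  C-H: 8 × 405 = 3240
  C=C: 1 × 591 = 591
  H-H: 1 × 448 = 448
  Σ(broken) = 4997 kJ
Bonds formed (products):
  C-C: 3 × 359 = 1077
  C-H: 10 × 405 = 4050
  Σ(formed) = 5127 kJ
ΔH = Σ(broken) − Σ(formed) = 4997 − 5127 = −130 kJ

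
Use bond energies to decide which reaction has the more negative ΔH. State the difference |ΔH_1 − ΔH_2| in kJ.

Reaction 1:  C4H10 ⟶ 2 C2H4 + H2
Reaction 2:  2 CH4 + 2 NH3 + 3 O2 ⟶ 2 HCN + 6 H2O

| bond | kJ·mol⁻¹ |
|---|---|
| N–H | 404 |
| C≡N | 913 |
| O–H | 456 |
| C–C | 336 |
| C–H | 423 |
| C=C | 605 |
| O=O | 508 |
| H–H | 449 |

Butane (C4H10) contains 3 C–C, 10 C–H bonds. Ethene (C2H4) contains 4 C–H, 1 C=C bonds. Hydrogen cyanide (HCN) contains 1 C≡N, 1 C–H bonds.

Reaction 1:
  Bonds broken (reactants):
    C–C: 3 × 336 = 1008
    C–H: 10 × 423 = 4230
    Σ(broken) = 5238 kJ
  Bonds formed (products):
    C–H: 8 × 423 = 3384
    C=C: 2 × 605 = 1210
    H–H: 1 × 449 = 449
    Σ(formed) = 5043 kJ
  ΔH_1 = 5238 − 5043 = +195 kJ
Reaction 2:
  Bonds broken (reactants):
    C–H: 8 × 423 = 3384
    N–H: 6 × 404 = 2424
    O=O: 3 × 508 = 1524
    Σ(broken) = 7332 kJ
  Bonds formed (products):
    C≡N: 2 × 913 = 1826
    C–H: 2 × 423 = 846
    O–H: 12 × 456 = 5472
    Σ(formed) = 8144 kJ
  ΔH_2 = 7332 − 8144 = −812 kJ
ΔH_1 − ΔH_2 = +1007 kJ, so reaction 2 has the more negative ΔH; |ΔH_1 − ΔH_2| = 1007 kJ.

Reaction 2, by 1007 kJ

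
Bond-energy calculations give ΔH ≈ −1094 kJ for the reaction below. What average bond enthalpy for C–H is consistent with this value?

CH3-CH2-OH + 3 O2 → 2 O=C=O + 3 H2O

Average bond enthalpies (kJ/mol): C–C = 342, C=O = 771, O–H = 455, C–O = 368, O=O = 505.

Let D be the C–H bond energy.
Σ(broken) = 1×342 + 5×D + 1×368 + 1×455 + 3×505 = 2680 + 5D
Σ(formed) = 4×771 + 6×455 = 5814
ΔH = Σ(broken) − Σ(formed) = (2680 + 5D) − (5814) = −3134 + 5D
Setting this equal to −1094 kJ gives 5D = 2040, so D = 408 kJ/mol.

D(C–H) ≈ 408 kJ/mol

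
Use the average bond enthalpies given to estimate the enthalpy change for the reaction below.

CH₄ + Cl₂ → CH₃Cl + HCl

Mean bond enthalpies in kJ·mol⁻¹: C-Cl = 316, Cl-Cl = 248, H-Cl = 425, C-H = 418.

Bonds broken (reactants):
  C-H: 4 × 418 = 1672
  Cl-Cl: 1 × 248 = 248
  Σ(broken) = 1920 kJ
Bonds formed (products):
  C-Cl: 1 × 316 = 316
  C-H: 3 × 418 = 1254
  H-Cl: 1 × 425 = 425
  Σ(formed) = 1995 kJ
ΔH = Σ(broken) − Σ(formed) = 1920 − 1995 = −75 kJ

ΔH ≈ −75 kJ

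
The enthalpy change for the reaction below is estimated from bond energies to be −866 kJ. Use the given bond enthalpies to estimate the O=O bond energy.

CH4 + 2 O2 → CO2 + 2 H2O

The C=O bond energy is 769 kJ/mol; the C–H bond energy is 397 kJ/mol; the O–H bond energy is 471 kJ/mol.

Let D be the O=O bond energy.
Σ(broken) = 4×397 + 2×D = 1588 + 2D
Σ(formed) = 2×769 + 4×471 = 3422
ΔH = Σ(broken) − Σ(formed) = (1588 + 2D) − (3422) = −1834 + 2D
Setting this equal to −866 kJ gives 2D = 968, so D = 484 kJ/mol.

D(O=O) ≈ 484 kJ/mol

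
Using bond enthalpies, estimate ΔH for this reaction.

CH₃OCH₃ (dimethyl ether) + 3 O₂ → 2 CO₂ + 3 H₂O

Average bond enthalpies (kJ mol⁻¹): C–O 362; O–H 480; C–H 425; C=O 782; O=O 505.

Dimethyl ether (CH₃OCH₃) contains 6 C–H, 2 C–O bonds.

Bonds broken (reactants):
  C–H: 6 × 425 = 2550
  C–O: 2 × 362 = 724
  O=O: 3 × 505 = 1515
  Σ(broken) = 4789 kJ
Bonds formed (products):
  C=O: 4 × 782 = 3128
  O–H: 6 × 480 = 2880
  Σ(formed) = 6008 kJ
ΔH = Σ(broken) − Σ(formed) = 4789 − 6008 = −1219 kJ

ΔH ≈ −1219 kJ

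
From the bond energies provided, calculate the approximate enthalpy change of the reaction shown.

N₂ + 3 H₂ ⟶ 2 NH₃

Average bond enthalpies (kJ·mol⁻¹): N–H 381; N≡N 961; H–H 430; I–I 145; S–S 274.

Bonds broken (reactants):
  H–H: 3 × 430 = 1290
  N≡N: 1 × 961 = 961
  Σ(broken) = 2251 kJ
Bonds formed (products):
  N–H: 6 × 381 = 2286
  Σ(formed) = 2286 kJ
ΔH = Σ(broken) − Σ(formed) = 2251 − 2286 = −35 kJ

ΔH ≈ −35 kJ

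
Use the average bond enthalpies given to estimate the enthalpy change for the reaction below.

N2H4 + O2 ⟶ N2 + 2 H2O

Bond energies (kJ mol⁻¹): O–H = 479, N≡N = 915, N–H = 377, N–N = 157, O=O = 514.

Bonds broken (reactants):
  N–H: 4 × 377 = 1508
  N–N: 1 × 157 = 157
  O=O: 1 × 514 = 514
  Σ(broken) = 2179 kJ
Bonds formed (products):
  N≡N: 1 × 915 = 915
  O–H: 4 × 479 = 1916
  Σ(formed) = 2831 kJ
ΔH = Σ(broken) − Σ(formed) = 2179 − 2831 = −652 kJ

ΔH ≈ −652 kJ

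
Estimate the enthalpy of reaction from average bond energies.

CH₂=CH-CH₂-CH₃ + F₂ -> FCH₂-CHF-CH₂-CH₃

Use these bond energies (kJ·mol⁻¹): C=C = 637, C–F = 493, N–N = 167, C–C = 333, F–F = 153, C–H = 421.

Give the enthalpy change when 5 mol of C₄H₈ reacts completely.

ΔH = −2645 kJ

Bonds broken (reactants):
  C–C: 2 × 333 = 666
  C–H: 8 × 421 = 3368
  C=C: 1 × 637 = 637
  F–F: 1 × 153 = 153
  Σ(broken) = 4824 kJ
Bonds formed (products):
  C–C: 3 × 333 = 999
  C–F: 2 × 493 = 986
  C–H: 8 × 421 = 3368
  Σ(formed) = 5353 kJ
ΔH = Σ(broken) − Σ(formed) = 4824 − 5353 = −529 kJ
For 5× the reaction as written: 5 × (−529) = −2645 kJ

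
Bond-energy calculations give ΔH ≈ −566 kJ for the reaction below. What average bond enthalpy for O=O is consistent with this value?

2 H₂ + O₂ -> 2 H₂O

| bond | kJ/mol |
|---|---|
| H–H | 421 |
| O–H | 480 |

D(O=O) ≈ 512 kJ/mol

Let D be the O=O bond energy.
Σ(broken) = 2×421 + 1×D = 842 + D
Σ(formed) = 4×480 = 1920
ΔH = Σ(broken) − Σ(formed) = (842 + D) − (1920) = −1078 + D
Setting this equal to −566 kJ gives D = 512 kJ/mol.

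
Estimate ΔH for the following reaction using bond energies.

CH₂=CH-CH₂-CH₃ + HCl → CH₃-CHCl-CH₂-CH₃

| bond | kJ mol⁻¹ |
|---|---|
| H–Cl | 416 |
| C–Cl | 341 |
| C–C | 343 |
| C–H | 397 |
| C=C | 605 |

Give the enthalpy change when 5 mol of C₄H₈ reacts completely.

ΔH = −300 kJ

Bonds broken (reactants):
  C–C: 2 × 343 = 686
  C–H: 8 × 397 = 3176
  C=C: 1 × 605 = 605
  H–Cl: 1 × 416 = 416
  Σ(broken) = 4883 kJ
Bonds formed (products):
  C–C: 3 × 343 = 1029
  C–Cl: 1 × 341 = 341
  C–H: 9 × 397 = 3573
  Σ(formed) = 4943 kJ
ΔH = Σ(broken) − Σ(formed) = 4883 − 4943 = −60 kJ
For 5× the reaction as written: 5 × (−60) = −300 kJ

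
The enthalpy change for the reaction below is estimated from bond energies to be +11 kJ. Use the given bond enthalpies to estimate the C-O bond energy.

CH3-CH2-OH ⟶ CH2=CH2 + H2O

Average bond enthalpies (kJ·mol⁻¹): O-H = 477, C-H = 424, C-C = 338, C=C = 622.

D(C-O) ≈ 348 kJ/mol

Let D be the C-O bond energy.
Σ(broken) = 1×338 + 5×424 + 1×D + 1×477 = 2935 + D
Σ(formed) = 4×424 + 1×622 + 2×477 = 3272
ΔH = Σ(broken) − Σ(formed) = (2935 + D) − (3272) = −337 + D
Setting this equal to +11 kJ gives D = 348 kJ/mol.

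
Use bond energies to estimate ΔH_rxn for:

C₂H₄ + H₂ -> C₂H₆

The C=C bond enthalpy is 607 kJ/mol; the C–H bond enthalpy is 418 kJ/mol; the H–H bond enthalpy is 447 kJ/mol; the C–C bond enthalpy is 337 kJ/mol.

ΔH ≈ −119 kJ

Bonds broken (reactants):
  C–H: 4 × 418 = 1672
  C=C: 1 × 607 = 607
  H–H: 1 × 447 = 447
  Σ(broken) = 2726 kJ
Bonds formed (products):
  C–C: 1 × 337 = 337
  C–H: 6 × 418 = 2508
  Σ(formed) = 2845 kJ
ΔH = Σ(broken) − Σ(formed) = 2726 − 2845 = −119 kJ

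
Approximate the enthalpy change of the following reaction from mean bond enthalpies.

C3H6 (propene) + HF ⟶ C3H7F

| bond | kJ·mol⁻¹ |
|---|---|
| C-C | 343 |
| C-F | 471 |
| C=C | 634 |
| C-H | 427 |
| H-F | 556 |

ΔH ≈ −51 kJ

Bonds broken (reactants):
  C-C: 1 × 343 = 343
  C-H: 6 × 427 = 2562
  C=C: 1 × 634 = 634
  H-F: 1 × 556 = 556
  Σ(broken) = 4095 kJ
Bonds formed (products):
  C-C: 2 × 343 = 686
  C-F: 1 × 471 = 471
  C-H: 7 × 427 = 2989
  Σ(formed) = 4146 kJ
ΔH = Σ(broken) − Σ(formed) = 4095 − 4146 = −51 kJ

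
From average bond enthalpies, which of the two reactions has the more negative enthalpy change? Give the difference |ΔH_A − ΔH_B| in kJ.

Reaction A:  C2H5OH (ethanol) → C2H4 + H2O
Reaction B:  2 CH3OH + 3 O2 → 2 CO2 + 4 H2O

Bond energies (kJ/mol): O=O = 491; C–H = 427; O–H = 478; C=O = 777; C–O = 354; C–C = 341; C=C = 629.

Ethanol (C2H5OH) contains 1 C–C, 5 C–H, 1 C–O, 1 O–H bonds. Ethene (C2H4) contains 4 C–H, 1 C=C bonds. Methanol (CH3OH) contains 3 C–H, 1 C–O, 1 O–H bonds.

Reaction B, by 1248 kJ

Reaction A:
  Bonds broken (reactants):
    C–C: 1 × 341 = 341
    C–H: 5 × 427 = 2135
    C–O: 1 × 354 = 354
    O–H: 1 × 478 = 478
    Σ(broken) = 3308 kJ
  Bonds formed (products):
    C–H: 4 × 427 = 1708
    C=C: 1 × 629 = 629
    O–H: 2 × 478 = 956
    Σ(formed) = 3293 kJ
  ΔH_A = 3308 − 3293 = +15 kJ
Reaction B:
  Bonds broken (reactants):
    C–H: 6 × 427 = 2562
    C–O: 2 × 354 = 708
    O–H: 2 × 478 = 956
    O=O: 3 × 491 = 1473
    Σ(broken) = 5699 kJ
  Bonds formed (products):
    C=O: 4 × 777 = 3108
    O–H: 8 × 478 = 3824
    Σ(formed) = 6932 kJ
  ΔH_B = 5699 − 6932 = −1233 kJ
ΔH_A − ΔH_B = +1248 kJ, so reaction B has the more negative ΔH; |ΔH_A − ΔH_B| = 1248 kJ.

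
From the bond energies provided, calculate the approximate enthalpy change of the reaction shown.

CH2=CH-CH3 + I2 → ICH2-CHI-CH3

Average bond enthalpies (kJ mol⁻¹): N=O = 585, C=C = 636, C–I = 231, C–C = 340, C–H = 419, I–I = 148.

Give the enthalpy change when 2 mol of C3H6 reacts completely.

Bonds broken (reactants):
  C–C: 1 × 340 = 340
  C–H: 6 × 419 = 2514
  C=C: 1 × 636 = 636
  I–I: 1 × 148 = 148
  Σ(broken) = 3638 kJ
Bonds formed (products):
  C–C: 2 × 340 = 680
  C–H: 6 × 419 = 2514
  C–I: 2 × 231 = 462
  Σ(formed) = 3656 kJ
ΔH = Σ(broken) − Σ(formed) = 3638 − 3656 = −18 kJ
For 2× the reaction as written: 2 × (−18) = −36 kJ

ΔH = −36 kJ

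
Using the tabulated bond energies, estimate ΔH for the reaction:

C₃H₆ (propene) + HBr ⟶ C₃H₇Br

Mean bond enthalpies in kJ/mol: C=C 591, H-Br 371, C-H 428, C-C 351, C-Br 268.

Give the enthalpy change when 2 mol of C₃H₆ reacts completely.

ΔH = −170 kJ

Bonds broken (reactants):
  C-C: 1 × 351 = 351
  C-H: 6 × 428 = 2568
  C=C: 1 × 591 = 591
  H-Br: 1 × 371 = 371
  Σ(broken) = 3881 kJ
Bonds formed (products):
  C-Br: 1 × 268 = 268
  C-C: 2 × 351 = 702
  C-H: 7 × 428 = 2996
  Σ(formed) = 3966 kJ
ΔH = Σ(broken) − Σ(formed) = 3881 − 3966 = −85 kJ
For 2× the reaction as written: 2 × (−85) = −170 kJ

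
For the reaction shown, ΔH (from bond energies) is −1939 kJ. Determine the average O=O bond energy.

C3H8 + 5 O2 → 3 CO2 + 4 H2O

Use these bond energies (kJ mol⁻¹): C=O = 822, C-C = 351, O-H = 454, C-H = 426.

D(O=O) ≈ 503 kJ/mol

Let D be the O=O bond energy.
Σ(broken) = 2×351 + 8×426 + 5×D = 4110 + 5D
Σ(formed) = 6×822 + 8×454 = 8564
ΔH = Σ(broken) − Σ(formed) = (4110 + 5D) − (8564) = −4454 + 5D
Setting this equal to −1939 kJ gives 5D = 2515, so D = 503 kJ/mol.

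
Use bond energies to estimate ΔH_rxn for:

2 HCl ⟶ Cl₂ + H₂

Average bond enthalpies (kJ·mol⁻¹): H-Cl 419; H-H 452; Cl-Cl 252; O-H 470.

Bonds broken (reactants):
  H-Cl: 2 × 419 = 838
  Σ(broken) = 838 kJ
Bonds formed (products):
  Cl-Cl: 1 × 252 = 252
  H-H: 1 × 452 = 452
  Σ(formed) = 704 kJ
ΔH = Σ(broken) − Σ(formed) = 838 − 704 = +134 kJ

ΔH ≈ +134 kJ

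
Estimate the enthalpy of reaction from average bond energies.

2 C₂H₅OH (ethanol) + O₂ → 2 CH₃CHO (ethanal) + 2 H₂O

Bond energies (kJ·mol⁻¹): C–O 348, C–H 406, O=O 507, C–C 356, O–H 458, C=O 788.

Bonds broken (reactants):
  C–C: 2 × 356 = 712
  C–H: 10 × 406 = 4060
  C–O: 2 × 348 = 696
  O–H: 2 × 458 = 916
  O=O: 1 × 507 = 507
  Σ(broken) = 6891 kJ
Bonds formed (products):
  C–C: 2 × 356 = 712
  C–H: 8 × 406 = 3248
  C=O: 2 × 788 = 1576
  O–H: 4 × 458 = 1832
  Σ(formed) = 7368 kJ
ΔH = Σ(broken) − Σ(formed) = 6891 − 7368 = −477 kJ

ΔH ≈ −477 kJ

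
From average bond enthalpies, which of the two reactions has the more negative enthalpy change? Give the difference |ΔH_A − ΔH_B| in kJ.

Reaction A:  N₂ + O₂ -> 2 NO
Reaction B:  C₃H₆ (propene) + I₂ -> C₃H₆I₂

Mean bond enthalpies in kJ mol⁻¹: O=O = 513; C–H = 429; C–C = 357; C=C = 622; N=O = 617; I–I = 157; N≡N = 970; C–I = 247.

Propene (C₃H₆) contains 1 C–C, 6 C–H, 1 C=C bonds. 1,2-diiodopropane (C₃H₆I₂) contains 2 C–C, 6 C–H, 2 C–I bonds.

Reaction A:
  Bonds broken (reactants):
    N≡N: 1 × 970 = 970
    O=O: 1 × 513 = 513
    Σ(broken) = 1483 kJ
  Bonds formed (products):
    N=O: 2 × 617 = 1234
    Σ(formed) = 1234 kJ
  ΔH_A = 1483 − 1234 = +249 kJ
Reaction B:
  Bonds broken (reactants):
    C–C: 1 × 357 = 357
    C–H: 6 × 429 = 2574
    C=C: 1 × 622 = 622
    I–I: 1 × 157 = 157
    Σ(broken) = 3710 kJ
  Bonds formed (products):
    C–C: 2 × 357 = 714
    C–H: 6 × 429 = 2574
    C–I: 2 × 247 = 494
    Σ(formed) = 3782 kJ
  ΔH_B = 3710 − 3782 = −72 kJ
ΔH_A − ΔH_B = +321 kJ, so reaction B has the more negative ΔH; |ΔH_A − ΔH_B| = 321 kJ.

Reaction B, by 321 kJ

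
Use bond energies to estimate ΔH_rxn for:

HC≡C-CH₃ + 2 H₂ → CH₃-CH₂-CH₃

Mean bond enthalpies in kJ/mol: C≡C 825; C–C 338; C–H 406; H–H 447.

ΔH ≈ −243 kJ

Bonds broken (reactants):
  C≡C: 1 × 825 = 825
  C–C: 1 × 338 = 338
  C–H: 4 × 406 = 1624
  H–H: 2 × 447 = 894
  Σ(broken) = 3681 kJ
Bonds formed (products):
  C–C: 2 × 338 = 676
  C–H: 8 × 406 = 3248
  Σ(formed) = 3924 kJ
ΔH = Σ(broken) − Σ(formed) = 3681 − 3924 = −243 kJ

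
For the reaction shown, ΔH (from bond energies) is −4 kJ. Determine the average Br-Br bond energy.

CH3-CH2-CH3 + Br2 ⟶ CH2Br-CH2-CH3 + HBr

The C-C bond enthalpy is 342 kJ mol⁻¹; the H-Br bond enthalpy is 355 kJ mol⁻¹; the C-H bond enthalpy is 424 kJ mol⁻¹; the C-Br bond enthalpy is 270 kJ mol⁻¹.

D(Br-Br) ≈ 197 kJ/mol

Let D be the Br-Br bond energy.
Σ(broken) = 1×D + 2×342 + 8×424 = 4076 + D
Σ(formed) = 1×270 + 2×342 + 7×424 + 1×355 = 4277
ΔH = Σ(broken) − Σ(formed) = (4076 + D) − (4277) = −201 + D
Setting this equal to −4 kJ gives D = 197 kJ/mol.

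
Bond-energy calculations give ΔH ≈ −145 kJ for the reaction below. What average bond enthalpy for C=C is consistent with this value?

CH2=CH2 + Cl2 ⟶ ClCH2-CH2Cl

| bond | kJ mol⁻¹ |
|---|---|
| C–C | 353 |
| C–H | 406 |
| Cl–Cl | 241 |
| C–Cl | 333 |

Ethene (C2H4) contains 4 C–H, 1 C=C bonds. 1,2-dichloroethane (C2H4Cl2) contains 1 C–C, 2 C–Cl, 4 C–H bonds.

D(C=C) ≈ 633 kJ/mol

Let D be the C=C bond energy.
Σ(broken) = 4×406 + 1×D + 1×241 = 1865 + D
Σ(formed) = 1×353 + 2×333 + 4×406 = 2643
ΔH = Σ(broken) − Σ(formed) = (1865 + D) − (2643) = −778 + D
Setting this equal to −145 kJ gives D = 633 kJ/mol.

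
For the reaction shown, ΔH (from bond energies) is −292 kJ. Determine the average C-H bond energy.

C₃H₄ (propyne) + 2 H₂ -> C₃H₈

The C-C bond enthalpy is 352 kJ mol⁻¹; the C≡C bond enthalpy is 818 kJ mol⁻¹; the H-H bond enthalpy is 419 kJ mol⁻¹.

D(C-H) ≈ 399 kJ/mol

Let D be the C-H bond energy.
Σ(broken) = 1×818 + 1×352 + 4×D + 2×419 = 2008 + 4D
Σ(formed) = 2×352 + 8×D = 704 + 8D
ΔH = Σ(broken) − Σ(formed) = (2008 + 4D) − (704 + 8D) = +1304 − 4D
Setting this equal to −292 kJ gives 4D = 1596, so D = 399 kJ/mol.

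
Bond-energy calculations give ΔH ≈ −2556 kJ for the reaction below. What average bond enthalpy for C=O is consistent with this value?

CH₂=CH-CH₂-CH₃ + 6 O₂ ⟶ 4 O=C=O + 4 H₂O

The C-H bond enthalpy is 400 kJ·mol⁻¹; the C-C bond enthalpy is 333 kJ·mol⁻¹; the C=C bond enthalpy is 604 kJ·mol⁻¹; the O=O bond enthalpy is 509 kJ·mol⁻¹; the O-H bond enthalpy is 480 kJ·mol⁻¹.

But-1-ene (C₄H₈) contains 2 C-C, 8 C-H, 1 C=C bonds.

D(C=O) ≈ 780 kJ/mol

Let D be the C=O bond energy.
Σ(broken) = 2×333 + 8×400 + 1×604 + 6×509 = 7524
Σ(formed) = 8×D + 8×480 = 3840 + 8D
ΔH = Σ(broken) − Σ(formed) = (7524) − (3840 + 8D) = +3684 − 8D
Setting this equal to −2556 kJ gives 8D = 6240, so D = 780 kJ/mol.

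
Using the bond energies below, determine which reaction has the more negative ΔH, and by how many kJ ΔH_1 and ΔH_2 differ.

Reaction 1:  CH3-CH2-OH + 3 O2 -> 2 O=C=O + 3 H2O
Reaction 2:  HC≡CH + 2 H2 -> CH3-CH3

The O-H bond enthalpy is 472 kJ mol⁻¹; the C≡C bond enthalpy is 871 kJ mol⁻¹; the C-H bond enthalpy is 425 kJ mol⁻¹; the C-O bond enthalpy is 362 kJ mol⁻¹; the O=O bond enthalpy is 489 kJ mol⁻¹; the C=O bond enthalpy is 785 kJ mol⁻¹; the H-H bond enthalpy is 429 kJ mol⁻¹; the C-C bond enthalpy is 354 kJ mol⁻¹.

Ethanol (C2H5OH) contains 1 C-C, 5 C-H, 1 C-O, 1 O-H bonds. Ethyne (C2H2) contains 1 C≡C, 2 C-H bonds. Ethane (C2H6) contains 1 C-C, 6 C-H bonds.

Reaction 1:
  Bonds broken (reactants):
    C-C: 1 × 354 = 354
    C-H: 5 × 425 = 2125
    C-O: 1 × 362 = 362
    O-H: 1 × 472 = 472
    O=O: 3 × 489 = 1467
    Σ(broken) = 4780 kJ
  Bonds formed (products):
    C=O: 4 × 785 = 3140
    O-H: 6 × 472 = 2832
    Σ(formed) = 5972 kJ
  ΔH_1 = 4780 − 5972 = −1192 kJ
Reaction 2:
  Bonds broken (reactants):
    C≡C: 1 × 871 = 871
    C-H: 2 × 425 = 850
    H-H: 2 × 429 = 858
    Σ(broken) = 2579 kJ
  Bonds formed (products):
    C-C: 1 × 354 = 354
    C-H: 6 × 425 = 2550
    Σ(formed) = 2904 kJ
  ΔH_2 = 2579 − 2904 = −325 kJ
ΔH_1 − ΔH_2 = −867 kJ, so reaction 1 has the more negative ΔH; |ΔH_1 − ΔH_2| = 867 kJ.

Reaction 1, by 867 kJ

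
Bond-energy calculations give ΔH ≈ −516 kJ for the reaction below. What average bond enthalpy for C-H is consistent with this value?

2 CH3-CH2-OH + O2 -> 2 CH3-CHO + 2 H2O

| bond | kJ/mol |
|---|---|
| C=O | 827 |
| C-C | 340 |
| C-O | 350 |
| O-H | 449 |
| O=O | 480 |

Let D be the C-H bond energy.
Σ(broken) = 2×340 + 10×D + 2×350 + 2×449 + 1×480 = 2758 + 10D
Σ(formed) = 2×340 + 8×D + 2×827 + 4×449 = 4130 + 8D
ΔH = Σ(broken) − Σ(formed) = (2758 + 10D) − (4130 + 8D) = −1372 + 2D
Setting this equal to −516 kJ gives 2D = 856, so D = 428 kJ/mol.

D(C-H) ≈ 428 kJ/mol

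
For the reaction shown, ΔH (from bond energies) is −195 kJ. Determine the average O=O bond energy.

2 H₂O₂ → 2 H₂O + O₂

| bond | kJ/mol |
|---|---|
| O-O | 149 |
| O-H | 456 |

Let D be the O=O bond energy.
Σ(broken) = 4×456 + 2×149 = 2122
Σ(formed) = 4×456 + 1×D = 1824 + D
ΔH = Σ(broken) − Σ(formed) = (2122) − (1824 + D) = +298 − D
Setting this equal to −195 kJ gives D = 493 kJ/mol.

D(O=O) ≈ 493 kJ/mol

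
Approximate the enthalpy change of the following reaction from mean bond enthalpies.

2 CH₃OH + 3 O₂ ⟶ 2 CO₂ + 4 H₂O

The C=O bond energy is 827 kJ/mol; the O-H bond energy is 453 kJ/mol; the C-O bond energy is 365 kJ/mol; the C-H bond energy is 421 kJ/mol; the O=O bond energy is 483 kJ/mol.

ΔH ≈ −1321 kJ

Bonds broken (reactants):
  C-H: 6 × 421 = 2526
  C-O: 2 × 365 = 730
  O-H: 2 × 453 = 906
  O=O: 3 × 483 = 1449
  Σ(broken) = 5611 kJ
Bonds formed (products):
  C=O: 4 × 827 = 3308
  O-H: 8 × 453 = 3624
  Σ(formed) = 6932 kJ
ΔH = Σ(broken) − Σ(formed) = 5611 − 6932 = −1321 kJ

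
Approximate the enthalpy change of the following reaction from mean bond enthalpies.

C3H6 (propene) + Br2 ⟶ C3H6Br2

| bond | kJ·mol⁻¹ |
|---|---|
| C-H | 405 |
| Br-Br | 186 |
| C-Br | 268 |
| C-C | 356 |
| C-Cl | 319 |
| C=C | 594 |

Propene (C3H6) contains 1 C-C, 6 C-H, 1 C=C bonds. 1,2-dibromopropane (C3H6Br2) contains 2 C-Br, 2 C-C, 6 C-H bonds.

ΔH ≈ −112 kJ

Bonds broken (reactants):
  Br-Br: 1 × 186 = 186
  C-C: 1 × 356 = 356
  C-H: 6 × 405 = 2430
  C=C: 1 × 594 = 594
  Σ(broken) = 3566 kJ
Bonds formed (products):
  C-Br: 2 × 268 = 536
  C-C: 2 × 356 = 712
  C-H: 6 × 405 = 2430
  Σ(formed) = 3678 kJ
ΔH = Σ(broken) − Σ(formed) = 3566 − 3678 = −112 kJ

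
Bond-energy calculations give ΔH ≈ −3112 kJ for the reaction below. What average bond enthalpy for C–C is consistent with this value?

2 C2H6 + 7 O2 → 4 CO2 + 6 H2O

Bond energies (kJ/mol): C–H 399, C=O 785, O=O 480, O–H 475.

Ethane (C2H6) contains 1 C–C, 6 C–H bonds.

Let D be the C–C bond energy.
Σ(broken) = 2×D + 12×399 + 7×480 = 8148 + 2D
Σ(formed) = 8×785 + 12×475 = 11980
ΔH = Σ(broken) − Σ(formed) = (8148 + 2D) − (11980) = −3832 + 2D
Setting this equal to −3112 kJ gives 2D = 720, so D = 360 kJ/mol.

D(C–C) ≈ 360 kJ/mol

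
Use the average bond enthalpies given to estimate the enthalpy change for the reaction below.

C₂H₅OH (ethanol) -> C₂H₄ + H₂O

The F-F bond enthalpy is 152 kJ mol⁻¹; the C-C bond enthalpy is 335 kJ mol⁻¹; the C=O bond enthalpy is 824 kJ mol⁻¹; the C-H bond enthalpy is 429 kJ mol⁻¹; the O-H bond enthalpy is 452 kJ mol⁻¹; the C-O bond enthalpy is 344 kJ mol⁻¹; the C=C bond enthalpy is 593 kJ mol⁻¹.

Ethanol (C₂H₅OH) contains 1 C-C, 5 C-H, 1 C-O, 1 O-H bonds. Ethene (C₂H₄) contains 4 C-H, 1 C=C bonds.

Bonds broken (reactants):
  C-C: 1 × 335 = 335
  C-H: 5 × 429 = 2145
  C-O: 1 × 344 = 344
  O-H: 1 × 452 = 452
  Σ(broken) = 3276 kJ
Bonds formed (products):
  C-H: 4 × 429 = 1716
  C=C: 1 × 593 = 593
  O-H: 2 × 452 = 904
  Σ(formed) = 3213 kJ
ΔH = Σ(broken) − Σ(formed) = 3276 − 3213 = +63 kJ

ΔH ≈ +63 kJ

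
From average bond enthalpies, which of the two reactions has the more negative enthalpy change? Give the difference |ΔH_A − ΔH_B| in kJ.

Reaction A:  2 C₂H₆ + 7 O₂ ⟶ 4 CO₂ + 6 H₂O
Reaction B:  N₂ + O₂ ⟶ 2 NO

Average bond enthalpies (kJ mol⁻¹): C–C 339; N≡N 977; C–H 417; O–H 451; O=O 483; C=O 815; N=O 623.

Reaction A, by 3083 kJ

Reaction A:
  Bonds broken (reactants):
    C–C: 2 × 339 = 678
    C–H: 12 × 417 = 5004
    O=O: 7 × 483 = 3381
    Σ(broken) = 9063 kJ
  Bonds formed (products):
    C=O: 8 × 815 = 6520
    O–H: 12 × 451 = 5412
    Σ(formed) = 11932 kJ
  ΔH_A = 9063 − 11932 = −2869 kJ
Reaction B:
  Bonds broken (reactants):
    N≡N: 1 × 977 = 977
    O=O: 1 × 483 = 483
    Σ(broken) = 1460 kJ
  Bonds formed (products):
    N=O: 2 × 623 = 1246
    Σ(formed) = 1246 kJ
  ΔH_B = 1460 − 1246 = +214 kJ
ΔH_A − ΔH_B = −3083 kJ, so reaction A has the more negative ΔH; |ΔH_A − ΔH_B| = 3083 kJ.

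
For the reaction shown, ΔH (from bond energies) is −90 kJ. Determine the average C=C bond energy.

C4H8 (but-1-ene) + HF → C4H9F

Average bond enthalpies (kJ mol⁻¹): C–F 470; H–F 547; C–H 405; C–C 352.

D(C=C) ≈ 590 kJ/mol

Let D be the C=C bond energy.
Σ(broken) = 2×352 + 8×405 + 1×D + 1×547 = 4491 + D
Σ(formed) = 3×352 + 1×470 + 9×405 = 5171
ΔH = Σ(broken) − Σ(formed) = (4491 + D) − (5171) = −680 + D
Setting this equal to −90 kJ gives D = 590 kJ/mol.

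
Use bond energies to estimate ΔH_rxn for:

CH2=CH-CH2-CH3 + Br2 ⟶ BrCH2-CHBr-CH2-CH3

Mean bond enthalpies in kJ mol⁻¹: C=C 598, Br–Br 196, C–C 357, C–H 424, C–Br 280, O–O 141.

ΔH ≈ −123 kJ

Bonds broken (reactants):
  Br–Br: 1 × 196 = 196
  C–C: 2 × 357 = 714
  C–H: 8 × 424 = 3392
  C=C: 1 × 598 = 598
  Σ(broken) = 4900 kJ
Bonds formed (products):
  C–Br: 2 × 280 = 560
  C–C: 3 × 357 = 1071
  C–H: 8 × 424 = 3392
  Σ(formed) = 5023 kJ
ΔH = Σ(broken) − Σ(formed) = 4900 − 5023 = −123 kJ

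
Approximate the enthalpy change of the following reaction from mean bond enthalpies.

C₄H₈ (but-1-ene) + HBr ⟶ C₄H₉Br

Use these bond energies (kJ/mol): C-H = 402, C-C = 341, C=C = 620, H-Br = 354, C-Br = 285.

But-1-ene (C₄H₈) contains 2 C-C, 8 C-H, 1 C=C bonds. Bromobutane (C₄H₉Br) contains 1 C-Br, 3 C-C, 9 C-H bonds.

Bonds broken (reactants):
  C-C: 2 × 341 = 682
  C-H: 8 × 402 = 3216
  C=C: 1 × 620 = 620
  H-Br: 1 × 354 = 354
  Σ(broken) = 4872 kJ
Bonds formed (products):
  C-Br: 1 × 285 = 285
  C-C: 3 × 341 = 1023
  C-H: 9 × 402 = 3618
  Σ(formed) = 4926 kJ
ΔH = Σ(broken) − Σ(formed) = 4872 − 4926 = −54 kJ

ΔH ≈ −54 kJ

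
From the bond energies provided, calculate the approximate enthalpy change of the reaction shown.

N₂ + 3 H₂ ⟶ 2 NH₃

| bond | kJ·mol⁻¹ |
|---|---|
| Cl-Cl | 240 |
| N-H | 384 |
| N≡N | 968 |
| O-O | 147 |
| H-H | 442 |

ΔH ≈ −10 kJ

Bonds broken (reactants):
  H-H: 3 × 442 = 1326
  N≡N: 1 × 968 = 968
  Σ(broken) = 2294 kJ
Bonds formed (products):
  N-H: 6 × 384 = 2304
  Σ(formed) = 2304 kJ
ΔH = Σ(broken) − Σ(formed) = 2294 − 2304 = −10 kJ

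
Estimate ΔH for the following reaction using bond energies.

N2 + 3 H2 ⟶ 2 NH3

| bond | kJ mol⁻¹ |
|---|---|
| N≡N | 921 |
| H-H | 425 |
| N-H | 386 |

ΔH ≈ −120 kJ

Bonds broken (reactants):
  H-H: 3 × 425 = 1275
  N≡N: 1 × 921 = 921
  Σ(broken) = 2196 kJ
Bonds formed (products):
  N-H: 6 × 386 = 2316
  Σ(formed) = 2316 kJ
ΔH = Σ(broken) − Σ(formed) = 2196 − 2316 = −120 kJ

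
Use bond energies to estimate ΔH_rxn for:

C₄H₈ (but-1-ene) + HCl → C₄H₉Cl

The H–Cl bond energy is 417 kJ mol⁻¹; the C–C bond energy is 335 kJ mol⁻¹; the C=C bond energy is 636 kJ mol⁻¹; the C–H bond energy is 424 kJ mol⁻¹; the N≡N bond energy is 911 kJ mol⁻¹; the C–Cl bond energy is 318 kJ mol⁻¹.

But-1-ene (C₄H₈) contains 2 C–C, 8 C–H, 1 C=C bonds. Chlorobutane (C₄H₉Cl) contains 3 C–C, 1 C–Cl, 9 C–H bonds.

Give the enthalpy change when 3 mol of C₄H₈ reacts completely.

ΔH = −72 kJ

Bonds broken (reactants):
  C–C: 2 × 335 = 670
  C–H: 8 × 424 = 3392
  C=C: 1 × 636 = 636
  H–Cl: 1 × 417 = 417
  Σ(broken) = 5115 kJ
Bonds formed (products):
  C–C: 3 × 335 = 1005
  C–Cl: 1 × 318 = 318
  C–H: 9 × 424 = 3816
  Σ(formed) = 5139 kJ
ΔH = Σ(broken) − Σ(formed) = 5115 − 5139 = −24 kJ
For 3× the reaction as written: 3 × (−24) = −72 kJ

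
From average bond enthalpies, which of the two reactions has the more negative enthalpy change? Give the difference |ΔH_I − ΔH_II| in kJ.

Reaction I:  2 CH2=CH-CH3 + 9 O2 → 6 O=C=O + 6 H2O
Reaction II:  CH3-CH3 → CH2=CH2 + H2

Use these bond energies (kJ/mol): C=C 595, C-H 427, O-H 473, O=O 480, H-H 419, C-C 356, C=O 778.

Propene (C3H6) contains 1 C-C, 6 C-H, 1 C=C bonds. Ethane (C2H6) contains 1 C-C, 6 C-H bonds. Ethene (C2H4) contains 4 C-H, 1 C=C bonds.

Reaction I:
  Bonds broken (reactants):
    C-C: 2 × 356 = 712
    C-H: 12 × 427 = 5124
    C=C: 2 × 595 = 1190
    O=O: 9 × 480 = 4320
    Σ(broken) = 11346 kJ
  Bonds formed (products):
    C=O: 12 × 778 = 9336
    O-H: 12 × 473 = 5676
    Σ(formed) = 15012 kJ
  ΔH_I = 11346 − 15012 = −3666 kJ
Reaction II:
  Bonds broken (reactants):
    C-C: 1 × 356 = 356
    C-H: 6 × 427 = 2562
    Σ(broken) = 2918 kJ
  Bonds formed (products):
    C-H: 4 × 427 = 1708
    C=C: 1 × 595 = 595
    H-H: 1 × 419 = 419
    Σ(formed) = 2722 kJ
  ΔH_II = 2918 − 2722 = +196 kJ
ΔH_I − ΔH_II = −3862 kJ, so reaction I has the more negative ΔH; |ΔH_I − ΔH_II| = 3862 kJ.

Reaction I, by 3862 kJ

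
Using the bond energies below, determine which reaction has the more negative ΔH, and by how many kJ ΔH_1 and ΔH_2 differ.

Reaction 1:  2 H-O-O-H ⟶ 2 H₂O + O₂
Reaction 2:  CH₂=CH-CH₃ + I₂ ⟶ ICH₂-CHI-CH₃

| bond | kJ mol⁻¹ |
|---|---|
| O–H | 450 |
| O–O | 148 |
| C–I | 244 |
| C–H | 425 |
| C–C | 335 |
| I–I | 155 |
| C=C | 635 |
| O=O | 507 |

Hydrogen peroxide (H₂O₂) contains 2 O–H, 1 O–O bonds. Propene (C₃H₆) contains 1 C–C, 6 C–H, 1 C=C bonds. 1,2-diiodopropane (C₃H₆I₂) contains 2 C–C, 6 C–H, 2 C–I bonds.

Reaction 1, by 178 kJ

Reaction 1:
  Bonds broken (reactants):
    O–H: 4 × 450 = 1800
    O–O: 2 × 148 = 296
    Σ(broken) = 2096 kJ
  Bonds formed (products):
    O–H: 4 × 450 = 1800
    O=O: 1 × 507 = 507
    Σ(formed) = 2307 kJ
  ΔH_1 = 2096 − 2307 = −211 kJ
Reaction 2:
  Bonds broken (reactants):
    C–C: 1 × 335 = 335
    C–H: 6 × 425 = 2550
    C=C: 1 × 635 = 635
    I–I: 1 × 155 = 155
    Σ(broken) = 3675 kJ
  Bonds formed (products):
    C–C: 2 × 335 = 670
    C–H: 6 × 425 = 2550
    C–I: 2 × 244 = 488
    Σ(formed) = 3708 kJ
  ΔH_2 = 3675 − 3708 = −33 kJ
ΔH_1 − ΔH_2 = −178 kJ, so reaction 1 has the more negative ΔH; |ΔH_1 − ΔH_2| = 178 kJ.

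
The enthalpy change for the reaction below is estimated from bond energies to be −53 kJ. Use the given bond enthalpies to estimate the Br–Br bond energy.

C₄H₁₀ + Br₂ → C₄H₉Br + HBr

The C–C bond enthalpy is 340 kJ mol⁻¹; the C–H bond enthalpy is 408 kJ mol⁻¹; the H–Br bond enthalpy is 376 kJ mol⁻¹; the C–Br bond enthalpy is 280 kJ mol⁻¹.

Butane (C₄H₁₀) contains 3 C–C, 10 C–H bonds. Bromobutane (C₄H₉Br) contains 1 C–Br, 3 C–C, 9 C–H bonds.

D(Br–Br) ≈ 195 kJ/mol

Let D be the Br–Br bond energy.
Σ(broken) = 1×D + 3×340 + 10×408 = 5100 + D
Σ(formed) = 1×280 + 3×340 + 9×408 + 1×376 = 5348
ΔH = Σ(broken) − Σ(formed) = (5100 + D) − (5348) = −248 + D
Setting this equal to −53 kJ gives D = 195 kJ/mol.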